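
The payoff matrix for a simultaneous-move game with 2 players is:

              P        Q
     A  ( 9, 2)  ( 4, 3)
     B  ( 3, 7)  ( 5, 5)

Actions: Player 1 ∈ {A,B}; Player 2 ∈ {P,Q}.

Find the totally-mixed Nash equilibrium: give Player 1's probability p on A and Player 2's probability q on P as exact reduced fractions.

p=2/3, q=1/7

P1 indiff ⇒ q·9+(1-q)·4 = q·3+(1-q)·5 ⇒ q(6) = (1-q)(1) ⇒ q = 1/7
P2 indiff ⇒ p·2+(1-p)·7 = p·3+(1-p)·5 ⇒ p(-1) = (1-p)(-2) ⇒ p = 2/3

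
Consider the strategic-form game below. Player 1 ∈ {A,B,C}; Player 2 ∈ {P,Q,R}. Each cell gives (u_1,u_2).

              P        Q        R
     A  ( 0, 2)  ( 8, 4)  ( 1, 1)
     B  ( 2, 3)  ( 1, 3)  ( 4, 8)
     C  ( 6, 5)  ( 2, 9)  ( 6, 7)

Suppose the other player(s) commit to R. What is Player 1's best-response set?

argmax u_1 = {C}

u_1(A vs R) = 1
u_1(B vs R) = 4
u_1(C vs R) = 6
max payoff 6 at {C}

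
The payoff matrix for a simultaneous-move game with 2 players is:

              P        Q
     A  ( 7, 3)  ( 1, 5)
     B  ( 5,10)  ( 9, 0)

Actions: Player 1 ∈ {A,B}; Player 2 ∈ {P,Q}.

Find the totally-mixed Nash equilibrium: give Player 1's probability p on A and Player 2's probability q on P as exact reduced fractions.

P1 mixes 5/6 on A; P2 mixes 4/5 on P

P1 indiff ⇒ q·7+(1-q)·1 = q·5+(1-q)·9 ⇒ q(2) = (1-q)(8) ⇒ q = 4/5
P2 indiff ⇒ p·3+(1-p)·10 = p·5+(1-p)·0 ⇒ p(-2) = (1-p)(-10) ⇒ p = 5/6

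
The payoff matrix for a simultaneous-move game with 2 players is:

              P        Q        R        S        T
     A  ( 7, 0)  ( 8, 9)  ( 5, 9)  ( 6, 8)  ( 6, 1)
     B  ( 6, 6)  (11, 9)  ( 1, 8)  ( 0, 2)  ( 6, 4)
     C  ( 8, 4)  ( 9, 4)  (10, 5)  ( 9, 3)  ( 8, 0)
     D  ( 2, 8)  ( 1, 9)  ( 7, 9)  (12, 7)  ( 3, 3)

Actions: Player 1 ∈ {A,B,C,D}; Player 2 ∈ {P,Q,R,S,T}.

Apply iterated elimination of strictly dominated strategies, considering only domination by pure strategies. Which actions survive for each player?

P1 drop A (C beats it: P:8>7 Q:9>8 R:10>5 S:9>6 T:8>6)
P2 drop P (R beats it: B:8>6 C:5>4 D:9>8)
P2 drop S (Q beats it: B:9>2 C:4>3 D:9>7)
P1 drop D (C beats it: Q:9>1 R:10>7 T:8>3)
P2 drop T (Q beats it: B:9>4 C:4>0)
P1→{B,C} P2→{Q,R}

Remaining: P1:{B,C} P2:{Q,R}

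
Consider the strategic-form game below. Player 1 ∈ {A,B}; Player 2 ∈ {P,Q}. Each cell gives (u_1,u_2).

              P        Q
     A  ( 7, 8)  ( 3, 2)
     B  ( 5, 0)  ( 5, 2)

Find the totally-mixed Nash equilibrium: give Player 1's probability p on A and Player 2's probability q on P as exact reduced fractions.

p=1/4, q=1/2

P1 indiff ⇒ q·7+(1-q)·3 = q·5+(1-q)·5 ⇒ q(2) = (1-q)(2) ⇒ q = 1/2
P2 indiff ⇒ p·8+(1-p)·0 = p·2+(1-p)·2 ⇒ p(6) = (1-p)(2) ⇒ p = 1/4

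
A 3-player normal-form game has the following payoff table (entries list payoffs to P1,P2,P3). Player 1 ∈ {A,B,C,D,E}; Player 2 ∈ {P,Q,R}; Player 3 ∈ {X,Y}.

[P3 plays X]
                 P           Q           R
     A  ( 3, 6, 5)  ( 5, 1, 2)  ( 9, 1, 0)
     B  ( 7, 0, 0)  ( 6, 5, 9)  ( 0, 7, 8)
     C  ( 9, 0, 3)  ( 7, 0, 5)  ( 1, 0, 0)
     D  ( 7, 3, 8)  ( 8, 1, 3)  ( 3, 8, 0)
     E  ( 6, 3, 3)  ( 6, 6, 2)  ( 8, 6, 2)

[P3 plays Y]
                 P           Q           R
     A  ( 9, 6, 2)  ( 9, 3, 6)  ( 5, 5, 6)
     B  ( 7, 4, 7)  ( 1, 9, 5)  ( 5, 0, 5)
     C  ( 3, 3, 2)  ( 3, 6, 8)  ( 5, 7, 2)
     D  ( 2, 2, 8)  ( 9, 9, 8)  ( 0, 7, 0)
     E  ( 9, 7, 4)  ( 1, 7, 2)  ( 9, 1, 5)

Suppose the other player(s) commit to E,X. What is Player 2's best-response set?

P2 best: {Q,R}

u_2(P vs E,X) = 3
u_2(Q vs E,X) = 6
u_2(R vs E,X) = 6
max payoff 6 at {Q,R}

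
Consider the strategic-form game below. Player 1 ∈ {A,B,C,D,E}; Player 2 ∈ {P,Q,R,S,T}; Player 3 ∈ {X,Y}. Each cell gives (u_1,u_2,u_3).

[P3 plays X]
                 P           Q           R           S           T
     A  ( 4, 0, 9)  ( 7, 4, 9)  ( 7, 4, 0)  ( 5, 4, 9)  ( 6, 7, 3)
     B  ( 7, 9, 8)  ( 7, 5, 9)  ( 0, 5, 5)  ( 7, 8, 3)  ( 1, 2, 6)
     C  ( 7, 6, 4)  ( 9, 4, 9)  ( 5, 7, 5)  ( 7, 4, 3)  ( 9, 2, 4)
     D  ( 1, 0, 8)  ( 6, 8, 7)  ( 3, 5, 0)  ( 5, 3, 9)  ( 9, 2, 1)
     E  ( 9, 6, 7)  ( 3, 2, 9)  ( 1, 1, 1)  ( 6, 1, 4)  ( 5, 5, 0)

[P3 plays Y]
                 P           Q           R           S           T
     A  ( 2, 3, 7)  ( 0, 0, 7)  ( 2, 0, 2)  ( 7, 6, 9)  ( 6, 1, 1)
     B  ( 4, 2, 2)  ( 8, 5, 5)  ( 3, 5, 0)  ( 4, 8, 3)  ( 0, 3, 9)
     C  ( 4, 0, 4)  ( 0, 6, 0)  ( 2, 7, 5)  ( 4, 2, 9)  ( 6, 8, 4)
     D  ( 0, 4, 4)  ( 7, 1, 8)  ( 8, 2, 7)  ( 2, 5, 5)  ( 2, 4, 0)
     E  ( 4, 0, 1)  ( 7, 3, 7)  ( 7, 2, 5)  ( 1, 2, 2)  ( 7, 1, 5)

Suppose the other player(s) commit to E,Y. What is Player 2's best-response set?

P2 best: {Q}

u_2(P vs E,Y) = 0
u_2(Q vs E,Y) = 3
u_2(R vs E,Y) = 2
u_2(S vs E,Y) = 2
u_2(T vs E,Y) = 1
max payoff 3 at {Q}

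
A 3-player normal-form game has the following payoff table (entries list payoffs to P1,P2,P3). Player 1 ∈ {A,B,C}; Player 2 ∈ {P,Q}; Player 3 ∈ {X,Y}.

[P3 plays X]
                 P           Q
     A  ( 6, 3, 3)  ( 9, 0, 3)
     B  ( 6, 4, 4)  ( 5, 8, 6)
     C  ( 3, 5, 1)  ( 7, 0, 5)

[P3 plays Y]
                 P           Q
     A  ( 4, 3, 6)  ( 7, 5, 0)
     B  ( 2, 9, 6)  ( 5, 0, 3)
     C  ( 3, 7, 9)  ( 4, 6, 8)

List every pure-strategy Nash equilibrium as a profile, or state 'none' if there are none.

(A,P,X): not NE [P3→Y gives 6>3]
(A,P,Y): not NE [P2→Q gives 5>3]
(A,Q,X): not NE [P2→P gives 3>0]
(A,Q,Y): not NE [P3→X gives 3>0]
(B,P,X): not NE [P2→Q gives 8>4; P3→Y gives 6>4]
(B,P,Y): not NE [P1→A gives 4>2]
(B,Q,X): not NE [P1→A gives 9>5]
(B,Q,Y): not NE [P1→A gives 7>5; P2→P gives 9>0; P3→X gives 6>3]
(C,P,X): not NE [P1→B gives 6>3; P3→Y gives 9>1]
(C,P,Y): not NE [P1→A gives 4>3]
(C,Q,X): not NE [P1→A gives 9>7; P2→P gives 5>0; P3→Y gives 8>5]
(C,Q,Y): not NE [P1→A gives 7>4; P2→P gives 7>6]

PSNE: ∅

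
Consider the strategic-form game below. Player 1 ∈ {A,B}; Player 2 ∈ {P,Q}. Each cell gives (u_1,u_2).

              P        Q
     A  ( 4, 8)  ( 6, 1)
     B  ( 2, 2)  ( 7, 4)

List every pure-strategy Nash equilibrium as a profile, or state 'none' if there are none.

(A,P): NE
(A,Q): not NE [P1→B gives 7>6; P2→P gives 8>1]
(B,P): not NE [P1→A gives 4>2; P2→Q gives 4>2]
(B,Q): NE

PSNE = {(A,P), (B,Q)}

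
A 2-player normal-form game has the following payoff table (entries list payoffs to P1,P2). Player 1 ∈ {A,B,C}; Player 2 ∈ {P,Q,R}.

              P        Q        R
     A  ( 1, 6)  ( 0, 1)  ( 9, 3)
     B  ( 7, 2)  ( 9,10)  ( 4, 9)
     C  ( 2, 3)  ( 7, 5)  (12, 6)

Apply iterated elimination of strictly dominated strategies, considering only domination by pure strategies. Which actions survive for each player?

P1 drop A (C beats it: P:2>1 Q:7>0 R:12>9)
P2 drop P (Q beats it: B:10>2 C:5>3)
P1→{B,C} P2→{Q,R}

IESDS → P1:{B,C} P2:{Q,R}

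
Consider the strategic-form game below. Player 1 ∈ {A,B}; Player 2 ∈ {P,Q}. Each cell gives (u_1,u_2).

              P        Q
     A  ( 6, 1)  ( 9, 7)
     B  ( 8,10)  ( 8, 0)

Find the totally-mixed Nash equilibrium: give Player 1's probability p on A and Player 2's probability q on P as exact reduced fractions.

P1 indiff ⇒ q·6+(1-q)·9 = q·8+(1-q)·8 ⇒ q(-2) = (1-q)(-1) ⇒ q = 1/3
P2 indiff ⇒ p·1+(1-p)·10 = p·7+(1-p)·0 ⇒ p(-6) = (1-p)(-10) ⇒ p = 5/8

(p,q) = (5/8, 1/3)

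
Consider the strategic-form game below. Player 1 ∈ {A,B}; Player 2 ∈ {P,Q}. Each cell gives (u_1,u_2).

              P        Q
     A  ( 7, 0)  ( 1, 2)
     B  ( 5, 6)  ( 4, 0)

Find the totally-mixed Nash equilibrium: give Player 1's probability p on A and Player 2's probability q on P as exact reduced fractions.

(p,q) = (3/4, 3/5)

P1 indiff ⇒ q·7+(1-q)·1 = q·5+(1-q)·4 ⇒ q(2) = (1-q)(3) ⇒ q = 3/5
P2 indiff ⇒ p·0+(1-p)·6 = p·2+(1-p)·0 ⇒ p(-2) = (1-p)(-6) ⇒ p = 3/4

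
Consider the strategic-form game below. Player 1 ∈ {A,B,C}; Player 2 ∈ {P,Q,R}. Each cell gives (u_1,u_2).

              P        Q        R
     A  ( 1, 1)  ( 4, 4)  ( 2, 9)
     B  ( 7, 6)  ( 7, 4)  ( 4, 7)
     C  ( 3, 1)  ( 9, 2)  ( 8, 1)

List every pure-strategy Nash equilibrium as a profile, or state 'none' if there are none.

(A,P): not NE [P1→B gives 7>1; P2→R gives 9>1]
(A,Q): not NE [P1→C gives 9>4; P2→R gives 9>4]
(A,R): not NE [P1→C gives 8>2]
(B,P): not NE [P2→R gives 7>6]
(B,Q): not NE [P1→C gives 9>7; P2→R gives 7>4]
(B,R): not NE [P1→C gives 8>4]
(C,P): not NE [P1→B gives 7>3; P2→Q gives 2>1]
(C,Q): NE
(C,R): not NE [P2→Q gives 2>1]

PSNE = {(C,Q)}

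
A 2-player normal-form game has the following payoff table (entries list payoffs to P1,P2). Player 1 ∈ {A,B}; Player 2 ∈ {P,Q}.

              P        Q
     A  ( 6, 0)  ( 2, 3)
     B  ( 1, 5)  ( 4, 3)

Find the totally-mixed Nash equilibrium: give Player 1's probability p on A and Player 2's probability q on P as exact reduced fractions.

P1 indiff ⇒ q·6+(1-q)·2 = q·1+(1-q)·4 ⇒ q(5) = (1-q)(2) ⇒ q = 2/7
P2 indiff ⇒ p·0+(1-p)·5 = p·3+(1-p)·3 ⇒ p(-3) = (1-p)(-2) ⇒ p = 2/5

p=2/5, q=2/7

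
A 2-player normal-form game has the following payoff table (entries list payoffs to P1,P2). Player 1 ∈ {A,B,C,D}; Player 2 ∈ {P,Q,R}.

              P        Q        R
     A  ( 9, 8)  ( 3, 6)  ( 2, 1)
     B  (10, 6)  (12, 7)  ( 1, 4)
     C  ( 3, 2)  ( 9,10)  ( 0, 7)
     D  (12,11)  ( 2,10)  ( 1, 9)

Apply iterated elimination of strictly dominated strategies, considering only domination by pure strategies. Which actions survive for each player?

Remaining: P1:{B,D} P2:{P,Q}

P1 drop C (B beats it: P:10>3 Q:12>9 R:1>0)
P2 drop R (P beats it: A:8>1 B:6>4 D:11>9)
P1 drop A (B beats it: P:10>9 Q:12>3)
P1→{B,D} P2→{P,Q}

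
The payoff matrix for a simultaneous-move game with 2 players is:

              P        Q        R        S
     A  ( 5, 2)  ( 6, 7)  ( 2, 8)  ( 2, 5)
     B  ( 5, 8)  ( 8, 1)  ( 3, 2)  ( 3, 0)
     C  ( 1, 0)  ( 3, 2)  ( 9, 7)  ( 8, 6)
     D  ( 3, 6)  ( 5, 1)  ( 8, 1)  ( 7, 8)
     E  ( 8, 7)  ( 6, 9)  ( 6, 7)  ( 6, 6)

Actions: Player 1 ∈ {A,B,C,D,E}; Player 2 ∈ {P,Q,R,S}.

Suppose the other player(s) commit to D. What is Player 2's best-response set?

argmax u_2 = {S}

u_2(P vs D) = 6
u_2(Q vs D) = 1
u_2(R vs D) = 1
u_2(S vs D) = 8
max payoff 8 at {S}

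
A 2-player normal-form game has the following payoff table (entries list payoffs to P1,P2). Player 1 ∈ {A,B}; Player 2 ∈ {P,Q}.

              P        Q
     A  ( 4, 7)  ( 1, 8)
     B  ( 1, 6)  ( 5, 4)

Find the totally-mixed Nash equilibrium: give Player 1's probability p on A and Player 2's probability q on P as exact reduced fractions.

p=2/3, q=4/7

P1 indiff ⇒ q·4+(1-q)·1 = q·1+(1-q)·5 ⇒ q(3) = (1-q)(4) ⇒ q = 4/7
P2 indiff ⇒ p·7+(1-p)·6 = p·8+(1-p)·4 ⇒ p(-1) = (1-p)(-2) ⇒ p = 2/3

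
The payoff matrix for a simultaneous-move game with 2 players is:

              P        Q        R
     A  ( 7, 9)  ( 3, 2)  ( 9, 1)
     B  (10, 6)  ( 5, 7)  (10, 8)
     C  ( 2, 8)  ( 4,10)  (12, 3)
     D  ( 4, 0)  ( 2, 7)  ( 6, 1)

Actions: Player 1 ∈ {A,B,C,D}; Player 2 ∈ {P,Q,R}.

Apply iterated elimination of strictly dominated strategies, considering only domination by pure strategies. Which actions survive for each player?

P1 drop A (B beats it: P:10>7 Q:5>3 R:10>9)
P1 drop D (B beats it: P:10>4 Q:5>2 R:10>6)
P2 drop P (Q beats it: B:7>6 C:10>8)
P1→{B,C} P2→{Q,R}

Remaining: P1:{B,C} P2:{Q,R}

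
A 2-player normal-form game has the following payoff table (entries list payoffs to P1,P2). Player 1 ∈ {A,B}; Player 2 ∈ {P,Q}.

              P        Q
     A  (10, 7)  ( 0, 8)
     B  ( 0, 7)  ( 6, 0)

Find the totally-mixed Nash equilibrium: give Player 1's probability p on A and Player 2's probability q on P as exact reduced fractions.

p=7/8, q=3/8

P1 indiff ⇒ q·10+(1-q)·0 = q·0+(1-q)·6 ⇒ q(10) = (1-q)(6) ⇒ q = 3/8
P2 indiff ⇒ p·7+(1-p)·7 = p·8+(1-p)·0 ⇒ p(-1) = (1-p)(-7) ⇒ p = 7/8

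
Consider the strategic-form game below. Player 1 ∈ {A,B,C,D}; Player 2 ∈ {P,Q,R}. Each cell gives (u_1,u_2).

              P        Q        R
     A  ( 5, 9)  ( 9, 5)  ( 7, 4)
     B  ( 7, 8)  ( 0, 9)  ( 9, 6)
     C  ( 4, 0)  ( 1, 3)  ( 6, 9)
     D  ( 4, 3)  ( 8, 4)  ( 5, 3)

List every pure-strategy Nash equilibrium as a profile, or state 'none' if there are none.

Equilibria: none

(A,P): not NE [P1→B gives 7>5]
(A,Q): not NE [P2→P gives 9>5]
(A,R): not NE [P1→B gives 9>7; P2→P gives 9>4]
(B,P): not NE [P2→Q gives 9>8]
(B,Q): not NE [P1→A gives 9>0]
(B,R): not NE [P2→Q gives 9>6]
(C,P): not NE [P1→B gives 7>4; P2→R gives 9>0]
(C,Q): not NE [P1→A gives 9>1; P2→R gives 9>3]
(C,R): not NE [P1→B gives 9>6]
(D,P): not NE [P1→B gives 7>4; P2→Q gives 4>3]
(D,Q): not NE [P1→A gives 9>8]
(D,R): not NE [P1→B gives 9>5; P2→Q gives 4>3]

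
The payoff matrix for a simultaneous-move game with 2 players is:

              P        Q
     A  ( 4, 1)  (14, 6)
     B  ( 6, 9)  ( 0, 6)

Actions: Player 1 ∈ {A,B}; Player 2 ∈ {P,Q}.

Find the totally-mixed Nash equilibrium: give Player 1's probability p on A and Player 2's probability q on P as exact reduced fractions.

P1 indiff ⇒ q·4+(1-q)·14 = q·6+(1-q)·0 ⇒ q(-2) = (1-q)(-14) ⇒ q = 7/8
P2 indiff ⇒ p·1+(1-p)·9 = p·6+(1-p)·6 ⇒ p(-5) = (1-p)(-3) ⇒ p = 3/8

(p,q) = (3/8, 7/8)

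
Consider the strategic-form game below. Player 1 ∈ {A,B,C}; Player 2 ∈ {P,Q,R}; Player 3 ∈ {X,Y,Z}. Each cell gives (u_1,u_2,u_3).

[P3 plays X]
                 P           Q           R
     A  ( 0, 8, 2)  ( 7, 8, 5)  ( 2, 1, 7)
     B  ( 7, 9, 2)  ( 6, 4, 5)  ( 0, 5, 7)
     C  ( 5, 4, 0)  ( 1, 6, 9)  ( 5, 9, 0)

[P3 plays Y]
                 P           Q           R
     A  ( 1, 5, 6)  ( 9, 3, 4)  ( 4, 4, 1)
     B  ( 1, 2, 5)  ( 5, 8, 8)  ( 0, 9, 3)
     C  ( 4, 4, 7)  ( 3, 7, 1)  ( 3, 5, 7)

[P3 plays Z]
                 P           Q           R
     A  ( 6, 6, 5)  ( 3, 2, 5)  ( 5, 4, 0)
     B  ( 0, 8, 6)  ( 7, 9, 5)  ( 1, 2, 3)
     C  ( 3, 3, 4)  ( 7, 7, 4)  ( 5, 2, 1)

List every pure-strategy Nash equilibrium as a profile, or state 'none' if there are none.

NE set: (A,Q,X)

(A,P,X): not NE [P1→B gives 7>0; P3→Y gives 6>2]
(A,P,Y): not NE [P1→C gives 4>1]
(A,P,Z): not NE [P3→Y gives 6>5]
(A,Q,X): NE
(A,Q,Y): not NE [P2→P gives 5>3; P3→Z gives 5>4]
(A,Q,Z): not NE [P1→C gives 7>3; P2→P gives 6>2]
(A,R,X): not NE [P1→C gives 5>2; P2→Q gives 8>1]
(A,R,Y): not NE [P2→P gives 5>4; P3→X gives 7>1]
(A,R,Z): not NE [P2→P gives 6>4; P3→X gives 7>0]
(B,P,X): not NE [P3→Z gives 6>2]
(B,P,Y): not NE [P1→C gives 4>1; P2→R gives 9>2; P3→Z gives 6>5]
(B,P,Z): not NE [P1→A gives 6>0; P2→Q gives 9>8]
(B,Q,X): not NE [P1→A gives 7>6; P2→P gives 9>4; P3→Y gives 8>5]
(B,Q,Y): not NE [P1→A gives 9>5; P2→R gives 9>8]
(B,Q,Z): not NE [P3→Y gives 8>5]
(B,R,X): not NE [P1→C gives 5>0; P2→P gives 9>5]
(B,R,Y): not NE [P1→A gives 4>0; P3→X gives 7>3]
(B,R,Z): not NE [P1→C gives 5>1; P2→Q gives 9>2; P3→X gives 7>3]
(C,P,X): not NE [P1→B gives 7>5; P2→R gives 9>4; P3→Y gives 7>0]
(C,P,Y): not NE [P2→Q gives 7>4]
(C,P,Z): not NE [P1→A gives 6>3; P2→Q gives 7>3; P3→Y gives 7>4]
(C,Q,X): not NE [P1→A gives 7>1; P2→R gives 9>6]
(C,Q,Y): not NE [P1→A gives 9>3; P3→X gives 9>1]
(C,Q,Z): not NE [P3→X gives 9>4]
(C,R,X): not NE [P3→Y gives 7>0]
(C,R,Y): not NE [P1→A gives 4>3; P2→Q gives 7>5]
(C,R,Z): not NE [P2→Q gives 7>2; P3→Y gives 7>1]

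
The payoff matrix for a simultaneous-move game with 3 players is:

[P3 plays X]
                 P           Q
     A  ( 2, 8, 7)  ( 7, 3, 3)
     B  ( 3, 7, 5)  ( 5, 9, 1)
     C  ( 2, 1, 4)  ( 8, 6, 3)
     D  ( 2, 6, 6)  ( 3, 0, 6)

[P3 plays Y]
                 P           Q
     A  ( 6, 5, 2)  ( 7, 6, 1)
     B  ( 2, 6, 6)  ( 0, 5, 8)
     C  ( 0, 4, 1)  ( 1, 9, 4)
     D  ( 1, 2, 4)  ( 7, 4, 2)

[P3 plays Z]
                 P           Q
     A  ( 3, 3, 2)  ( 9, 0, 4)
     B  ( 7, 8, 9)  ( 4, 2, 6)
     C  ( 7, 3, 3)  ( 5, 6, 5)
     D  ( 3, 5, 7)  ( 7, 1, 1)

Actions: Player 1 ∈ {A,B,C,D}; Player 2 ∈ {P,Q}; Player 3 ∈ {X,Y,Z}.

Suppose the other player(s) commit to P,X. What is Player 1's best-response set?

BR_1 = {B}

u_1(A vs P,X) = 2
u_1(B vs P,X) = 3
u_1(C vs P,X) = 2
u_1(D vs P,X) = 2
max payoff 3 at {B}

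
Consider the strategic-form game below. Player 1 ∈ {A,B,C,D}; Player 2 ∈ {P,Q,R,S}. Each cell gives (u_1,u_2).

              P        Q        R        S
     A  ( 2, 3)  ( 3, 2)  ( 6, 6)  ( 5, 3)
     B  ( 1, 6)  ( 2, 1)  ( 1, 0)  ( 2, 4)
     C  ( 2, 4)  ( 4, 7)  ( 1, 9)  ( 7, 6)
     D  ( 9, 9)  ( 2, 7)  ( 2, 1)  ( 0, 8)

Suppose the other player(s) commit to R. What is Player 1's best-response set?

u_1(A vs R) = 6
u_1(B vs R) = 1
u_1(C vs R) = 1
u_1(D vs R) = 2
max payoff 6 at {A}

P1 best: {A}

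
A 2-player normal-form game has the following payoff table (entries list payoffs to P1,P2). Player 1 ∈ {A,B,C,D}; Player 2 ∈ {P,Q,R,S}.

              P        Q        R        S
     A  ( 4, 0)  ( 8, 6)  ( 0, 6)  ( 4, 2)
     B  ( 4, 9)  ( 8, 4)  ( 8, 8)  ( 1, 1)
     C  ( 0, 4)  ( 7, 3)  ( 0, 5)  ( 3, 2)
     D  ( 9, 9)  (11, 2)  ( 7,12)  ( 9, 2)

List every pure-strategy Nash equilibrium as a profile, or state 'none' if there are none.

(A,P): not NE [P1→D gives 9>4; P2→R gives 6>0]
(A,Q): not NE [P1→D gives 11>8]
(A,R): not NE [P1→B gives 8>0]
(A,S): not NE [P1→D gives 9>4; P2→R gives 6>2]
(B,P): not NE [P1→D gives 9>4]
(B,Q): not NE [P1→D gives 11>8; P2→P gives 9>4]
(B,R): not NE [P2→P gives 9>8]
(B,S): not NE [P1→D gives 9>1; P2→P gives 9>1]
(C,P): not NE [P1→D gives 9>0; P2→R gives 5>4]
(C,Q): not NE [P1→D gives 11>7; P2→R gives 5>3]
(C,R): not NE [P1→B gives 8>0]
(C,S): not NE [P1→D gives 9>3; P2→R gives 5>2]
(D,P): not NE [P2→R gives 12>9]
(D,Q): not NE [P2→R gives 12>2]
(D,R): not NE [P1→B gives 8>7]
(D,S): not NE [P2→R gives 12>2]

PSNE: ∅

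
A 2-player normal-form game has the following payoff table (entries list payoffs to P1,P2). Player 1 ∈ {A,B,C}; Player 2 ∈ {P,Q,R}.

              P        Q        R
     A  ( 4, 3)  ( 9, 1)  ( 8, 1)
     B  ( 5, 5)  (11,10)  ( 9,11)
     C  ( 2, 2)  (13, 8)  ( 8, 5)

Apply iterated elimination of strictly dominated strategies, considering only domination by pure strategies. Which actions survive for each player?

IESDS → P1:{B,C} P2:{Q,R}

P1 drop A (B beats it: P:5>4 Q:11>9 R:9>8)
P2 drop P (Q beats it: B:10>5 C:8>2)
P1→{B,C} P2→{Q,R}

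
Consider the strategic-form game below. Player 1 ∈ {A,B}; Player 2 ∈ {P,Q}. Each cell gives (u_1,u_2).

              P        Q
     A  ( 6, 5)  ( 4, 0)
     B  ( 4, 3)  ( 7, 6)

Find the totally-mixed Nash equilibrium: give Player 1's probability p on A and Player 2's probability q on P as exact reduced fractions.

(p,q) = (3/8, 3/5)

P1 indiff ⇒ q·6+(1-q)·4 = q·4+(1-q)·7 ⇒ q(2) = (1-q)(3) ⇒ q = 3/5
P2 indiff ⇒ p·5+(1-p)·3 = p·0+(1-p)·6 ⇒ p(5) = (1-p)(3) ⇒ p = 3/8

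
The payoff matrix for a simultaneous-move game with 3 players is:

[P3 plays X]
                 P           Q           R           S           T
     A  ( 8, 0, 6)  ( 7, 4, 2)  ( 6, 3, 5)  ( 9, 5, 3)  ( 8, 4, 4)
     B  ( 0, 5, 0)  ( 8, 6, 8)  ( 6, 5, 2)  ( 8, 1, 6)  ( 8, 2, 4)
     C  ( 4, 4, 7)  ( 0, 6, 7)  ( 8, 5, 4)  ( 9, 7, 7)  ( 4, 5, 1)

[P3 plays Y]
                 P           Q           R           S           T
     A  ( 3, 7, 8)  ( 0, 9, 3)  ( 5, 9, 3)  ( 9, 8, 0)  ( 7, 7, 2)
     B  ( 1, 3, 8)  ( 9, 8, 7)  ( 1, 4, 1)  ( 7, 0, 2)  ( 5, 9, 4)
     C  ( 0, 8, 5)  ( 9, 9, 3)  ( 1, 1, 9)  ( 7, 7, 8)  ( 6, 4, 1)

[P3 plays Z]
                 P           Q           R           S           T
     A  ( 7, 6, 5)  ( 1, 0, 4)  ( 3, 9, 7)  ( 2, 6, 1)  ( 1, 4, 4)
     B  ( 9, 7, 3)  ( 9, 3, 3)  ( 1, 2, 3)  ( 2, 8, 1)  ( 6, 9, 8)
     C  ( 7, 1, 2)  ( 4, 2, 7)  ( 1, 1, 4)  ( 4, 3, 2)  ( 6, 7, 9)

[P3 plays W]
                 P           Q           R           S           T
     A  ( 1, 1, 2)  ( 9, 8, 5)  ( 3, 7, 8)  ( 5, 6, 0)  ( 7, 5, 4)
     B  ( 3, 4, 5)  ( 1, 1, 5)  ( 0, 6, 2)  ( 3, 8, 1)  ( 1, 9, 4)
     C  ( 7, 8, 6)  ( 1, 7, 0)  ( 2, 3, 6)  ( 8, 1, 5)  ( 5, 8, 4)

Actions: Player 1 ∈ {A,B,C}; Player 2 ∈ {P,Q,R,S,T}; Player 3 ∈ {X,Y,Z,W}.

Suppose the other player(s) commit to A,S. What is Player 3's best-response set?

u_3(X vs A,S) = 3
u_3(Y vs A,S) = 0
u_3(Z vs A,S) = 1
u_3(W vs A,S) = 0
max payoff 3 at {X}

argmax u_3 = {X}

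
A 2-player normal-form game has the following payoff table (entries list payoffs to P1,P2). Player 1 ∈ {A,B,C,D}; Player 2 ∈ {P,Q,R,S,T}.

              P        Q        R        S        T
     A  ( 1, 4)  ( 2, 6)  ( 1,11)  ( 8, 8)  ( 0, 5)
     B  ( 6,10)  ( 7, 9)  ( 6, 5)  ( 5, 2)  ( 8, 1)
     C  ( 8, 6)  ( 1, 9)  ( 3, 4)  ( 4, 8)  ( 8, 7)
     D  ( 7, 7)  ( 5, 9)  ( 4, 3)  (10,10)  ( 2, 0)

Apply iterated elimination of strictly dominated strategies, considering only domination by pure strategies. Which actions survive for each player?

Survivors P1:{B,C,D} P2:{P,Q,S}

P1 drop A (D beats it: P:7>1 Q:5>2 R:4>1 S:10>8 T:2>0)
P2 drop R (P beats it: B:10>5 C:6>4 D:7>3)
P2 drop T (Q beats it: B:9>1 C:9>7 D:9>0)
P1→{B,C,D} P2→{P,Q,S}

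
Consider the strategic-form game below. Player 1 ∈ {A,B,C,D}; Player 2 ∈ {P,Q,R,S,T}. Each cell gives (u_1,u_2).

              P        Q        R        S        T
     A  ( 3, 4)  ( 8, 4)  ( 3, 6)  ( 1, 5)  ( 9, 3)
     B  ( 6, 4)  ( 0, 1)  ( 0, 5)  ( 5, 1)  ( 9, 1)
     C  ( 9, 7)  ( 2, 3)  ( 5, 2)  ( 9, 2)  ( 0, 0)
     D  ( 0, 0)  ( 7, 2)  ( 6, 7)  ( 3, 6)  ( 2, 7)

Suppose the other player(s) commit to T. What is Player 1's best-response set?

argmax u_1 = {A,B}

u_1(A vs T) = 9
u_1(B vs T) = 9
u_1(C vs T) = 0
u_1(D vs T) = 2
max payoff 9 at {A,B}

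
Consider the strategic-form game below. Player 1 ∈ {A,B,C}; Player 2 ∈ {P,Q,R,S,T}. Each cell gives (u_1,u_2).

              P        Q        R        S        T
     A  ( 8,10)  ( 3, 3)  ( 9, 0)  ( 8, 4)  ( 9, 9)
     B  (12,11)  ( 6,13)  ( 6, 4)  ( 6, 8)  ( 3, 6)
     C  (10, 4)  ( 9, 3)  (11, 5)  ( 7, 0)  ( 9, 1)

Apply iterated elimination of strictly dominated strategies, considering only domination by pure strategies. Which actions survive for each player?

Remaining: P1:{B,C} P2:{P,Q,R}

P2 drop S (P beats it: A:10>4 B:11>8 C:4>0)
P2 drop T (P beats it: A:10>9 B:11>6 C:4>1)
P1 drop A (C beats it: P:10>8 Q:9>3 R:11>9)
P1→{B,C} P2→{P,Q,R}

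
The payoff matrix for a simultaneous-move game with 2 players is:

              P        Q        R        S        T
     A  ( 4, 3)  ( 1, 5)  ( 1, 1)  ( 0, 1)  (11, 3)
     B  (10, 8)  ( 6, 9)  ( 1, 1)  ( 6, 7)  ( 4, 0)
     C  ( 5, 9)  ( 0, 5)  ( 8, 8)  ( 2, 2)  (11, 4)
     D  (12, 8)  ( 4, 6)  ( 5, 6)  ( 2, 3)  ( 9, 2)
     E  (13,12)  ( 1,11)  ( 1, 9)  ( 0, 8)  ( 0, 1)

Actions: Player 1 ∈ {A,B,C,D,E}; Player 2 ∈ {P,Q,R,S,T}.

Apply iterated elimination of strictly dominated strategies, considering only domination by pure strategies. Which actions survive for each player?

P2 drop R (P beats it: A:3>1 B:8>1 C:9>8 D:8>6 E:12>9)
P2 drop S (P beats it: A:3>1 B:8>7 C:9>2 D:8>3 E:12>8)
P2 drop T (Q beats it: A:5>3 B:9>0 C:5>4 D:6>2 E:11>1)
P1 drop A (B beats it: P:10>4 Q:6>1)
P1 drop C (B beats it: P:10>5 Q:6>0)
P1→{B,D,E} P2→{P,Q}

Remaining: P1:{B,D,E} P2:{P,Q}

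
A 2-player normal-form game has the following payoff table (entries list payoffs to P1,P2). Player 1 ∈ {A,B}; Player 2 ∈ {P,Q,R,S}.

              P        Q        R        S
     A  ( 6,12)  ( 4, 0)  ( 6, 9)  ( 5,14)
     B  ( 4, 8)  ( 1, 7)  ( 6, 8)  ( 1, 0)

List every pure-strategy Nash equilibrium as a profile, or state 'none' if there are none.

NE set: (A,S), (B,R)

(A,P): not NE [P2→S gives 14>12]
(A,Q): not NE [P2→S gives 14>0]
(A,R): not NE [P2→S gives 14>9]
(A,S): NE
(B,P): not NE [P1→A gives 6>4]
(B,Q): not NE [P1→A gives 4>1; P2→R gives 8>7]
(B,R): NE
(B,S): not NE [P1→A gives 5>1; P2→R gives 8>0]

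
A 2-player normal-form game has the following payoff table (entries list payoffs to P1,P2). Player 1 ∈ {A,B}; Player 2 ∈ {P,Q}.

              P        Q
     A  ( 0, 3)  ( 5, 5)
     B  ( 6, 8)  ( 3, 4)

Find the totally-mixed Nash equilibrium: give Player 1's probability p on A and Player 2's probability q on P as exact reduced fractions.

P1 indiff ⇒ q·0+(1-q)·5 = q·6+(1-q)·3 ⇒ q(-6) = (1-q)(-2) ⇒ q = 1/4
P2 indiff ⇒ p·3+(1-p)·8 = p·5+(1-p)·4 ⇒ p(-2) = (1-p)(-4) ⇒ p = 2/3

P1 mixes 2/3 on A; P2 mixes 1/4 on P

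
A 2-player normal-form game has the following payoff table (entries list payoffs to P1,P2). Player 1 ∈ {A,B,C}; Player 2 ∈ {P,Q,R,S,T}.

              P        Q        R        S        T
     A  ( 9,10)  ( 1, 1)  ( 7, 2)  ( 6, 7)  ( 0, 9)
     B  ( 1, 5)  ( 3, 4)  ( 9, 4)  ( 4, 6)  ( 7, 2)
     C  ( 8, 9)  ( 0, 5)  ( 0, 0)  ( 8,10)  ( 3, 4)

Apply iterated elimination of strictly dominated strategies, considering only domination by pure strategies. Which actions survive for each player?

P2 drop Q (P beats it: A:10>1 B:5>4 C:9>5)
P2 drop R (P beats it: A:10>2 B:5>4 C:9>0)
P2 drop T (P beats it: A:10>9 B:5>2 C:9>4)
P1 drop B (A beats it: P:9>1 S:6>4)
P1→{A,C} P2→{P,S}

IESDS → P1:{A,C} P2:{P,S}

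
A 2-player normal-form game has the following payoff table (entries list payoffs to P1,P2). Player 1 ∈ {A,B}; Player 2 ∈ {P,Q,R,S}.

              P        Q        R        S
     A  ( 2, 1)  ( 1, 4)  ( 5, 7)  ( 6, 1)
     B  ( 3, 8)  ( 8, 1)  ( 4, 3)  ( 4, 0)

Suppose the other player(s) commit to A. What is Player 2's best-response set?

u_2(P vs A) = 1
u_2(Q vs A) = 4
u_2(R vs A) = 7
u_2(S vs A) = 1
max payoff 7 at {R}

BR_2 = {R}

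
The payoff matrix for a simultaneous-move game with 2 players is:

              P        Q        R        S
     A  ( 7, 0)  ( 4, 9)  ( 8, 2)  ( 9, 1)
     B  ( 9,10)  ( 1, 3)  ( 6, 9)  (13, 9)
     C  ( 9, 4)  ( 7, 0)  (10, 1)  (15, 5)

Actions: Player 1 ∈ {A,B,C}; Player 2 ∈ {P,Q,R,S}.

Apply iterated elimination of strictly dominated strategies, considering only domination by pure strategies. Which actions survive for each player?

P1 drop A (C beats it: P:9>7 Q:7>4 R:10>8 S:15>9)
P2 drop Q (P beats it: B:10>3 C:4>0)
P2 drop R (P beats it: B:10>9 C:4>1)
P1→{B,C} P2→{P,S}

Remaining: P1:{B,C} P2:{P,S}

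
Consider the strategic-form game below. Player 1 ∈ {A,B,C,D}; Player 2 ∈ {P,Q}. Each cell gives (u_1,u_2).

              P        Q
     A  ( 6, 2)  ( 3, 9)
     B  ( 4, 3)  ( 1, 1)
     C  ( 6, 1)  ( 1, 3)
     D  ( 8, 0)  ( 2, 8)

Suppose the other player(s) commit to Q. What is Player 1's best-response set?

u_1(A vs Q) = 3
u_1(B vs Q) = 1
u_1(C vs Q) = 1
u_1(D vs Q) = 2
max payoff 3 at {A}

BR_1 = {A}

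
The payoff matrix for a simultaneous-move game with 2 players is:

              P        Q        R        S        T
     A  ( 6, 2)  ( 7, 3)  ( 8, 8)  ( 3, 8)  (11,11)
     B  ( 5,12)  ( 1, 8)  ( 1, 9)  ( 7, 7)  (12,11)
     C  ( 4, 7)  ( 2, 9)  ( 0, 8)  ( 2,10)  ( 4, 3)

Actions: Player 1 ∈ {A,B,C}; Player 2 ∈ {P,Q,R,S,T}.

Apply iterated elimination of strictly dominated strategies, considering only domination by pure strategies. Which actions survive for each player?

IESDS → P1:{A,B} P2:{P,T}

P1 drop C (A beats it: P:6>4 Q:7>2 R:8>0 S:3>2 T:11>4)
P2 drop Q (R beats it: A:8>3 B:9>8)
P2 drop R (T beats it: A:11>8 B:11>9)
P2 drop S (T beats it: A:11>8 B:11>7)
P1→{A,B} P2→{P,T}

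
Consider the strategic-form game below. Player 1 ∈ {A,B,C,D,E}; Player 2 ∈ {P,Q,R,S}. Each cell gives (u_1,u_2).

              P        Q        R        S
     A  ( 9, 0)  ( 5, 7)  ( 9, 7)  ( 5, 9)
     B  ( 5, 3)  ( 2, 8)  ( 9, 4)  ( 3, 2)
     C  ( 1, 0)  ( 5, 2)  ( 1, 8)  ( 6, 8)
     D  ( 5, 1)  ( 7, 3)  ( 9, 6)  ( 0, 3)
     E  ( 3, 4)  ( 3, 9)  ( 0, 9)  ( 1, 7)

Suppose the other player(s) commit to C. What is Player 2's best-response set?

u_2(P vs C) = 0
u_2(Q vs C) = 2
u_2(R vs C) = 8
u_2(S vs C) = 8
max payoff 8 at {R,S}

P2 best: {R,S}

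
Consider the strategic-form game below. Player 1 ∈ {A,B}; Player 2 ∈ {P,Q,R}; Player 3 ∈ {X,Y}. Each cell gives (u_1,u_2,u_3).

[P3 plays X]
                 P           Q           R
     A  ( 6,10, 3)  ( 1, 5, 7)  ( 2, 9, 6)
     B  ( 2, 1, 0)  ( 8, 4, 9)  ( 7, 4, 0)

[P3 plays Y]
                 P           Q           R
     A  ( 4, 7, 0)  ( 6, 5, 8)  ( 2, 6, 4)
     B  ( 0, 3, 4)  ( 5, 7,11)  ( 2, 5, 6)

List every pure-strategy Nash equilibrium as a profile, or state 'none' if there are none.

Nash profiles: (A,P,X)

(A,P,X): NE
(A,P,Y): not NE [P3→X gives 3>0]
(A,Q,X): not NE [P1→B gives 8>1; P2→P gives 10>5; P3→Y gives 8>7]
(A,Q,Y): not NE [P2→P gives 7>5]
(A,R,X): not NE [P1→B gives 7>2; P2→P gives 10>9]
(A,R,Y): not NE [P2→P gives 7>6; P3→X gives 6>4]
(B,P,X): not NE [P1→A gives 6>2; P2→R gives 4>1; P3→Y gives 4>0]
(B,P,Y): not NE [P1→A gives 4>0; P2→Q gives 7>3]
(B,Q,X): not NE [P3→Y gives 11>9]
(B,Q,Y): not NE [P1→A gives 6>5]
(B,R,X): not NE [P3→Y gives 6>0]
(B,R,Y): not NE [P2→Q gives 7>5]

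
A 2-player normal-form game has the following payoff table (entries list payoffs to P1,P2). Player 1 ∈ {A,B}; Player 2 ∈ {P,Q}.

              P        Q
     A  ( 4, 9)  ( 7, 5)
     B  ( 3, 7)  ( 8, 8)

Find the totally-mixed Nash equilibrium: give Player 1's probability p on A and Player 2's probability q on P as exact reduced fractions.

P1 indiff ⇒ q·4+(1-q)·7 = q·3+(1-q)·8 ⇒ q(1) = (1-q)(1) ⇒ q = 1/2
P2 indiff ⇒ p·9+(1-p)·7 = p·5+(1-p)·8 ⇒ p(4) = (1-p)(1) ⇒ p = 1/5

(p,q) = (1/5, 1/2)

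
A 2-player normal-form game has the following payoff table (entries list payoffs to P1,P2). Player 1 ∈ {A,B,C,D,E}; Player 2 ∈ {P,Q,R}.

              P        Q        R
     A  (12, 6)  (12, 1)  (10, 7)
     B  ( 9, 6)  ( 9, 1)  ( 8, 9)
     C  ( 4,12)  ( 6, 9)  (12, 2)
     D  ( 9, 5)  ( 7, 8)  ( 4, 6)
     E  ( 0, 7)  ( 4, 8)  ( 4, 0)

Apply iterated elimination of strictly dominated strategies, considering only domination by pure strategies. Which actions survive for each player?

Survivors P1:{A,C} P2:{P,R}

P1 drop B (A beats it: P:12>9 Q:12>9 R:10>8)
P1 drop D (A beats it: P:12>9 Q:12>7 R:10>4)
P1 drop E (A beats it: P:12>0 Q:12>4 R:10>4)
P2 drop Q (P beats it: A:6>1 C:12>9)
P1→{A,C} P2→{P,R}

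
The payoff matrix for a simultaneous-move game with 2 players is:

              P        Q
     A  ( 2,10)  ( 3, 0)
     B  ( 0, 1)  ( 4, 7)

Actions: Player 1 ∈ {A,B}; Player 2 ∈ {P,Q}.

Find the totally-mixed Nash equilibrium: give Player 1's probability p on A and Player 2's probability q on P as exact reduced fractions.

(p,q) = (3/8, 1/3)

P1 indiff ⇒ q·2+(1-q)·3 = q·0+(1-q)·4 ⇒ q(2) = (1-q)(1) ⇒ q = 1/3
P2 indiff ⇒ p·10+(1-p)·1 = p·0+(1-p)·7 ⇒ p(10) = (1-p)(6) ⇒ p = 3/8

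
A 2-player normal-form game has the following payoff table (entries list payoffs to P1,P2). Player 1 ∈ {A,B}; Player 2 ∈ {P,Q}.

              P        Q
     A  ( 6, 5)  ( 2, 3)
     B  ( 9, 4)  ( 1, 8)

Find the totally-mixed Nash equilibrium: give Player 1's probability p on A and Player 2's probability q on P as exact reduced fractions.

P1 mixes 2/3 on A; P2 mixes 1/4 on P

P1 indiff ⇒ q·6+(1-q)·2 = q·9+(1-q)·1 ⇒ q(-3) = (1-q)(-1) ⇒ q = 1/4
P2 indiff ⇒ p·5+(1-p)·4 = p·3+(1-p)·8 ⇒ p(2) = (1-p)(4) ⇒ p = 2/3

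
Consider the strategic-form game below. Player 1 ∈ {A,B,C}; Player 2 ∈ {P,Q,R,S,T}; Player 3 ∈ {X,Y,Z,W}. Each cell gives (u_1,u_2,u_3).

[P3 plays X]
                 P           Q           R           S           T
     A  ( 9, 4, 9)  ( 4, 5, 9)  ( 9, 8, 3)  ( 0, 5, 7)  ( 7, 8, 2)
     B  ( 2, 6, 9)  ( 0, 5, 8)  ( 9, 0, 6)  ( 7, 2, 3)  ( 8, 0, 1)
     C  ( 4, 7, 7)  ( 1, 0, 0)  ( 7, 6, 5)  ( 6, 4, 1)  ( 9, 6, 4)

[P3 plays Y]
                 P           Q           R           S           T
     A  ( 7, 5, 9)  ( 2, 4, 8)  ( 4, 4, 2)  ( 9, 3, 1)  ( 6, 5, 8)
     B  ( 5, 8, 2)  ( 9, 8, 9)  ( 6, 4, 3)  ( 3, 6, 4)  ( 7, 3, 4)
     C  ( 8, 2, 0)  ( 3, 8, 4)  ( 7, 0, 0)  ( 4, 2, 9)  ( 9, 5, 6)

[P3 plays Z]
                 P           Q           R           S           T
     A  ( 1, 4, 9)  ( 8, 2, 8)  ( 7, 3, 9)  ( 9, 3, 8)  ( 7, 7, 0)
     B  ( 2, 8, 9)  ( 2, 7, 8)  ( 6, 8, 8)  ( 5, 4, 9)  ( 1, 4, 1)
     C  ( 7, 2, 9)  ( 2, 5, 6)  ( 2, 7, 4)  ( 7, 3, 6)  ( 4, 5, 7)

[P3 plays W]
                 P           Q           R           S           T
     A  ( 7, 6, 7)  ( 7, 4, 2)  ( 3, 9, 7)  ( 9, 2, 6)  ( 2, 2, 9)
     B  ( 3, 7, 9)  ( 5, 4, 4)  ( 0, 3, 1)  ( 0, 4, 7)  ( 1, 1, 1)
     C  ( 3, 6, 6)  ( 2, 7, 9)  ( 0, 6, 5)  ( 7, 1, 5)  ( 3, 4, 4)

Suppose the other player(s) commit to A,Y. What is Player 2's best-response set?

u_2(P vs A,Y) = 5
u_2(Q vs A,Y) = 4
u_2(R vs A,Y) = 4
u_2(S vs A,Y) = 3
u_2(T vs A,Y) = 5
max payoff 5 at {P,T}

BR_2 = {P,T}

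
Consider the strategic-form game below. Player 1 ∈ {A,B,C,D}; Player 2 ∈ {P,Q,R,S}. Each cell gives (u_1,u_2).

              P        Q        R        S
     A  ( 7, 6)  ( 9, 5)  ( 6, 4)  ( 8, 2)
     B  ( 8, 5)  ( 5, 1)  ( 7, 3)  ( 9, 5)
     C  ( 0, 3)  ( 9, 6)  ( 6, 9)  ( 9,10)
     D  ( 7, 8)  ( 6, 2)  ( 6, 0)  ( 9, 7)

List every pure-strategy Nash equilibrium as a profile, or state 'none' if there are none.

Nash profiles: (B,P), (B,S), (C,S)

(A,P): not NE [P1→B gives 8>7]
(A,Q): not NE [P2→P gives 6>5]
(A,R): not NE [P1→B gives 7>6; P2→P gives 6>4]
(A,S): not NE [P1→D gives 9>8; P2→P gives 6>2]
(B,P): NE
(B,Q): not NE [P1→C gives 9>5; P2→S gives 5>1]
(B,R): not NE [P2→S gives 5>3]
(B,S): NE
(C,P): not NE [P1→B gives 8>0; P2→S gives 10>3]
(C,Q): not NE [P2→S gives 10>6]
(C,R): not NE [P1→B gives 7>6; P2→S gives 10>9]
(C,S): NE
(D,P): not NE [P1→B gives 8>7]
(D,Q): not NE [P1→C gives 9>6; P2→P gives 8>2]
(D,R): not NE [P1→B gives 7>6; P2→P gives 8>0]
(D,S): not NE [P2→P gives 8>7]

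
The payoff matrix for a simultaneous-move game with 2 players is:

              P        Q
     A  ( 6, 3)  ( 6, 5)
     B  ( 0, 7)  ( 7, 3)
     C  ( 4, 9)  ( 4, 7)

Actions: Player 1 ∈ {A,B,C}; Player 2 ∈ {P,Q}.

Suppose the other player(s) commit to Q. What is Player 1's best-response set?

u_1(A vs Q) = 6
u_1(B vs Q) = 7
u_1(C vs Q) = 4
max payoff 7 at {B}

P1 best: {B}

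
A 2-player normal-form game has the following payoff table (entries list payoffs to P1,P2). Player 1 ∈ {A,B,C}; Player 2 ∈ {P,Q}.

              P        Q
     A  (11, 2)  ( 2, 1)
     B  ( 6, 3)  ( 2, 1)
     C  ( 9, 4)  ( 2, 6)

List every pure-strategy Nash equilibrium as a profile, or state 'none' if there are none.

Nash profiles: (A,P), (C,Q)

(A,P): NE
(A,Q): not NE [P2→P gives 2>1]
(B,P): not NE [P1→A gives 11>6]
(B,Q): not NE [P2→P gives 3>1]
(C,P): not NE [P1→A gives 11>9; P2→Q gives 6>4]
(C,Q): NE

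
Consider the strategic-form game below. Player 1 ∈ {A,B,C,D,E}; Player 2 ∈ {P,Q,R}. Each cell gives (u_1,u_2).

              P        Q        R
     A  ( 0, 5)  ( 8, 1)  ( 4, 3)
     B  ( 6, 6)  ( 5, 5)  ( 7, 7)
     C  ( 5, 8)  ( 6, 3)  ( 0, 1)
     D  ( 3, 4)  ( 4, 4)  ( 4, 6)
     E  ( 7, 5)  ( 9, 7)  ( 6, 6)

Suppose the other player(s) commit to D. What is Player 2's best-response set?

u_2(P vs D) = 4
u_2(Q vs D) = 4
u_2(R vs D) = 6
max payoff 6 at {R}

argmax u_2 = {R}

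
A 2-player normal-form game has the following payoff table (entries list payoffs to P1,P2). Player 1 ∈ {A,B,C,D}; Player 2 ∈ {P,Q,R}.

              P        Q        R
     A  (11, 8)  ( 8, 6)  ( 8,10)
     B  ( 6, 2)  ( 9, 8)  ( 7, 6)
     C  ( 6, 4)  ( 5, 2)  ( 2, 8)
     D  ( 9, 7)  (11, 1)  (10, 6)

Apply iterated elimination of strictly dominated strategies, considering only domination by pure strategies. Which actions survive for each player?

P1 drop B (D beats it: P:9>6 Q:11>9 R:10>7)
P1 drop C (A beats it: P:11>6 Q:8>5 R:8>2)
P2 drop Q (P beats it: A:8>6 D:7>1)
P1→{A,D} P2→{P,R}

Survivors P1:{A,D} P2:{P,R}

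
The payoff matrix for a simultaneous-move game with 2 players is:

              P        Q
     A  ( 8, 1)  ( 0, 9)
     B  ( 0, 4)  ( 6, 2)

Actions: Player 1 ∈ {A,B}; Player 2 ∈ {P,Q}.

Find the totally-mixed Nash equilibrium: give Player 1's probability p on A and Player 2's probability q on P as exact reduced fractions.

P1 mixes 1/5 on A; P2 mixes 3/7 on P

P1 indiff ⇒ q·8+(1-q)·0 = q·0+(1-q)·6 ⇒ q(8) = (1-q)(6) ⇒ q = 3/7
P2 indiff ⇒ p·1+(1-p)·4 = p·9+(1-p)·2 ⇒ p(-8) = (1-p)(-2) ⇒ p = 1/5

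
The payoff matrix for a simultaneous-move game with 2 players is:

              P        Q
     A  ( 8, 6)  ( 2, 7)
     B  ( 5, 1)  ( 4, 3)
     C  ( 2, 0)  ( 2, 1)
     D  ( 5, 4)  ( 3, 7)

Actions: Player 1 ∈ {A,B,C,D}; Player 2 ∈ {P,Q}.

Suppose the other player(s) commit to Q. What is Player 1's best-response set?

u_1(A vs Q) = 2
u_1(B vs Q) = 4
u_1(C vs Q) = 2
u_1(D vs Q) = 3
max payoff 4 at {B}

BR_1 = {B}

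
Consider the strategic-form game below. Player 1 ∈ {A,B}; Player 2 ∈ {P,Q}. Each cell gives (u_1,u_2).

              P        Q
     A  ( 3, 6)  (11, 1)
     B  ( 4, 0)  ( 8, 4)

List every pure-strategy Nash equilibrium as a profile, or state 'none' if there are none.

(A,P): not NE [P1→B gives 4>3]
(A,Q): not NE [P2→P gives 6>1]
(B,P): not NE [P2→Q gives 4>0]
(B,Q): not NE [P1→A gives 11>8]

PSNE: ∅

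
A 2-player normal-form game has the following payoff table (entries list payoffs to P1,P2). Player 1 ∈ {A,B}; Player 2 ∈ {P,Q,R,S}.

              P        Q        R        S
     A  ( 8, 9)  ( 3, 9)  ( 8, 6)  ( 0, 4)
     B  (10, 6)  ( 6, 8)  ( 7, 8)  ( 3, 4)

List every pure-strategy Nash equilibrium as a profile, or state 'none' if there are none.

(A,P): not NE [P1→B gives 10>8]
(A,Q): not NE [P1→B gives 6>3]
(A,R): not NE [P2→Q gives 9>6]
(A,S): not NE [P1→B gives 3>0; P2→Q gives 9>4]
(B,P): not NE [P2→R gives 8>6]
(B,Q): NE
(B,R): not NE [P1→A gives 8>7]
(B,S): not NE [P2→R gives 8>4]

NE set: (B,Q)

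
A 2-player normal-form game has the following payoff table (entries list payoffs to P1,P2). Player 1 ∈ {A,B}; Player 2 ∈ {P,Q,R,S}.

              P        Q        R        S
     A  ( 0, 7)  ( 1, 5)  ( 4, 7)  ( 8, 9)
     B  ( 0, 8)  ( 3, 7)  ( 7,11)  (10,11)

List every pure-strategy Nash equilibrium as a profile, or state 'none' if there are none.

Nash profiles: (B,R), (B,S)

(A,P): not NE [P2→S gives 9>7]
(A,Q): not NE [P1→B gives 3>1; P2→S gives 9>5]
(A,R): not NE [P1→B gives 7>4; P2→S gives 9>7]
(A,S): not NE [P1→B gives 10>8]
(B,P): not NE [P2→S gives 11>8]
(B,Q): not NE [P2→S gives 11>7]
(B,R): NE
(B,S): NE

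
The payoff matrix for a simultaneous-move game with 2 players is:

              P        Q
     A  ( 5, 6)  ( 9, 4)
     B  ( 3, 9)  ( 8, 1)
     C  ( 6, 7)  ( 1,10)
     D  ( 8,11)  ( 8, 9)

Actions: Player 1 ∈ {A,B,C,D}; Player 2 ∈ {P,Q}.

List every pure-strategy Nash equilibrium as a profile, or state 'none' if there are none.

NE set: (D,P)

(A,P): not NE [P1→D gives 8>5]
(A,Q): not NE [P2→P gives 6>4]
(B,P): not NE [P1→D gives 8>3]
(B,Q): not NE [P1→A gives 9>8; P2→P gives 9>1]
(C,P): not NE [P1→D gives 8>6; P2→Q gives 10>7]
(C,Q): not NE [P1→A gives 9>1]
(D,P): NE
(D,Q): not NE [P1→A gives 9>8; P2→P gives 11>9]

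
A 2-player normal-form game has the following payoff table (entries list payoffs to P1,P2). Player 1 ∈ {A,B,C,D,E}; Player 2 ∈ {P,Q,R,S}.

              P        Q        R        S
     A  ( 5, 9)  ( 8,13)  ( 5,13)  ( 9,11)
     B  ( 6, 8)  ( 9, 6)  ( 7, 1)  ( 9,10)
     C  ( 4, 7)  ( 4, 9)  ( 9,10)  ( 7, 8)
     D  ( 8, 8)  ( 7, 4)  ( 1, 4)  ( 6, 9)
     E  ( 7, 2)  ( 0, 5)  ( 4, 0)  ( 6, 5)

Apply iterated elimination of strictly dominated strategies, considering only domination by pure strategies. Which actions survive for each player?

P2 drop P (S beats it: A:11>9 B:10>8 C:8>7 D:9>8 E:5>2)
P1 drop D (A beats it: Q:8>7 R:5>1 S:9>6)
P1 drop E (A beats it: Q:8>0 R:5>4 S:9>6)
P1→{A,B,C} P2→{Q,R,S}

Survivors P1:{A,B,C} P2:{Q,R,S}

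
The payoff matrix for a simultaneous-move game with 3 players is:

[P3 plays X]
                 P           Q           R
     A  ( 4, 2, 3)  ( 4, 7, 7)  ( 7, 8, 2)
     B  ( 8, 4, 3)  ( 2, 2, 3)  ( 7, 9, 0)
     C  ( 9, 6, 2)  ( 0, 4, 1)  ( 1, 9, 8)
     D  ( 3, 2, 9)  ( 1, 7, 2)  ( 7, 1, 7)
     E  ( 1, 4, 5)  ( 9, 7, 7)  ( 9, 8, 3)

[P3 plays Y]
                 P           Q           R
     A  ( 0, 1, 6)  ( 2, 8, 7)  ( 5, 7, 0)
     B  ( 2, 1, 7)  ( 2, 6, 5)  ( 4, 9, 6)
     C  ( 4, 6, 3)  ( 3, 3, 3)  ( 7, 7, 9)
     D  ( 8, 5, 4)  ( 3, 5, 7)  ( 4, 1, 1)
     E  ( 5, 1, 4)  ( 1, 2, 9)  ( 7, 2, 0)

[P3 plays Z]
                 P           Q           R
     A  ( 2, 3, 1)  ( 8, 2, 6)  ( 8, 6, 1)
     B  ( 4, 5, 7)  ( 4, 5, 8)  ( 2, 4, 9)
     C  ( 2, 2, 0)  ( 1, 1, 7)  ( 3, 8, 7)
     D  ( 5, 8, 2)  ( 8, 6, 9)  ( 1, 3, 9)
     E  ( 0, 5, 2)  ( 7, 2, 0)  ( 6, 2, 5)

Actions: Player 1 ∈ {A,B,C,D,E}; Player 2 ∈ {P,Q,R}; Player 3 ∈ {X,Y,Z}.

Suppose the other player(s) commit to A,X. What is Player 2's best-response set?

argmax u_2 = {R}

u_2(P vs A,X) = 2
u_2(Q vs A,X) = 7
u_2(R vs A,X) = 8
max payoff 8 at {R}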